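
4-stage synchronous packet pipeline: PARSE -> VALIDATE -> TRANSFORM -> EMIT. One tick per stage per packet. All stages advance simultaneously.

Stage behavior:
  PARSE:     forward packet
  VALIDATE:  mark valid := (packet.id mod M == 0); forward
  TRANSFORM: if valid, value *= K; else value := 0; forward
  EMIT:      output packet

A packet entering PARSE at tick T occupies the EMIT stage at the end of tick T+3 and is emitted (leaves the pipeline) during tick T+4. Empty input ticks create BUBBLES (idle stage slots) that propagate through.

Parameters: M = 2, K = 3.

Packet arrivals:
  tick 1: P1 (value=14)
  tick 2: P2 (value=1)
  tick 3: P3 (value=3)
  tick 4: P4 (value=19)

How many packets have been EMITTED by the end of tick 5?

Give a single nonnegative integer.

Tick 1: [PARSE:P1(v=14,ok=F), VALIDATE:-, TRANSFORM:-, EMIT:-] out:-; in:P1
Tick 2: [PARSE:P2(v=1,ok=F), VALIDATE:P1(v=14,ok=F), TRANSFORM:-, EMIT:-] out:-; in:P2
Tick 3: [PARSE:P3(v=3,ok=F), VALIDATE:P2(v=1,ok=T), TRANSFORM:P1(v=0,ok=F), EMIT:-] out:-; in:P3
Tick 4: [PARSE:P4(v=19,ok=F), VALIDATE:P3(v=3,ok=F), TRANSFORM:P2(v=3,ok=T), EMIT:P1(v=0,ok=F)] out:-; in:P4
Tick 5: [PARSE:-, VALIDATE:P4(v=19,ok=T), TRANSFORM:P3(v=0,ok=F), EMIT:P2(v=3,ok=T)] out:P1(v=0); in:-
Emitted by tick 5: ['P1']

Answer: 1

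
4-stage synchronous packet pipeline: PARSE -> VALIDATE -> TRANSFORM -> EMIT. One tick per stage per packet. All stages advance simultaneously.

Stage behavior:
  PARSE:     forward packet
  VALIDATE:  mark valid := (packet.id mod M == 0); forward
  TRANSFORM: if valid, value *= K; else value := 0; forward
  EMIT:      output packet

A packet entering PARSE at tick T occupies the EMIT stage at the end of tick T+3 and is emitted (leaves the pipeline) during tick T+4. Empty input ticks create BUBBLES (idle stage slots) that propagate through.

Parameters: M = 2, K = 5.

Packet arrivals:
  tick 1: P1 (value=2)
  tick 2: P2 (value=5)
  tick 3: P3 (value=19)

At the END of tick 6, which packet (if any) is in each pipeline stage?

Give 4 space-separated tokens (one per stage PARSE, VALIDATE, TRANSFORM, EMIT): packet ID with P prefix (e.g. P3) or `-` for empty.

Tick 1: [PARSE:P1(v=2,ok=F), VALIDATE:-, TRANSFORM:-, EMIT:-] out:-; in:P1
Tick 2: [PARSE:P2(v=5,ok=F), VALIDATE:P1(v=2,ok=F), TRANSFORM:-, EMIT:-] out:-; in:P2
Tick 3: [PARSE:P3(v=19,ok=F), VALIDATE:P2(v=5,ok=T), TRANSFORM:P1(v=0,ok=F), EMIT:-] out:-; in:P3
Tick 4: [PARSE:-, VALIDATE:P3(v=19,ok=F), TRANSFORM:P2(v=25,ok=T), EMIT:P1(v=0,ok=F)] out:-; in:-
Tick 5: [PARSE:-, VALIDATE:-, TRANSFORM:P3(v=0,ok=F), EMIT:P2(v=25,ok=T)] out:P1(v=0); in:-
Tick 6: [PARSE:-, VALIDATE:-, TRANSFORM:-, EMIT:P3(v=0,ok=F)] out:P2(v=25); in:-
At end of tick 6: ['-', '-', '-', 'P3']

Answer: - - - P3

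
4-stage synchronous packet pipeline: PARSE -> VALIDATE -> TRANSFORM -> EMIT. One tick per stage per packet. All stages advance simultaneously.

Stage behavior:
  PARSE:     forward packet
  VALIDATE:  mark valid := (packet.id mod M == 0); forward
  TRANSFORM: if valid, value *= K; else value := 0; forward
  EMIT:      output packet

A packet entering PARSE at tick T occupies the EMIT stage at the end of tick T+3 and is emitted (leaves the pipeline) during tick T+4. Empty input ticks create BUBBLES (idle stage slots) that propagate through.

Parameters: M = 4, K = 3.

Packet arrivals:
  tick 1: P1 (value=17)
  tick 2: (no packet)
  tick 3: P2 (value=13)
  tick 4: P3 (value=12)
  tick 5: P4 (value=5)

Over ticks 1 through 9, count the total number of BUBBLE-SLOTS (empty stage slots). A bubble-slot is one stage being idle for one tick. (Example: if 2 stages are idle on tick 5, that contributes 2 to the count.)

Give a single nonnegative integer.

Answer: 20

Derivation:
Tick 1: [PARSE:P1(v=17,ok=F), VALIDATE:-, TRANSFORM:-, EMIT:-] out:-; bubbles=3
Tick 2: [PARSE:-, VALIDATE:P1(v=17,ok=F), TRANSFORM:-, EMIT:-] out:-; bubbles=3
Tick 3: [PARSE:P2(v=13,ok=F), VALIDATE:-, TRANSFORM:P1(v=0,ok=F), EMIT:-] out:-; bubbles=2
Tick 4: [PARSE:P3(v=12,ok=F), VALIDATE:P2(v=13,ok=F), TRANSFORM:-, EMIT:P1(v=0,ok=F)] out:-; bubbles=1
Tick 5: [PARSE:P4(v=5,ok=F), VALIDATE:P3(v=12,ok=F), TRANSFORM:P2(v=0,ok=F), EMIT:-] out:P1(v=0); bubbles=1
Tick 6: [PARSE:-, VALIDATE:P4(v=5,ok=T), TRANSFORM:P3(v=0,ok=F), EMIT:P2(v=0,ok=F)] out:-; bubbles=1
Tick 7: [PARSE:-, VALIDATE:-, TRANSFORM:P4(v=15,ok=T), EMIT:P3(v=0,ok=F)] out:P2(v=0); bubbles=2
Tick 8: [PARSE:-, VALIDATE:-, TRANSFORM:-, EMIT:P4(v=15,ok=T)] out:P3(v=0); bubbles=3
Tick 9: [PARSE:-, VALIDATE:-, TRANSFORM:-, EMIT:-] out:P4(v=15); bubbles=4
Total bubble-slots: 20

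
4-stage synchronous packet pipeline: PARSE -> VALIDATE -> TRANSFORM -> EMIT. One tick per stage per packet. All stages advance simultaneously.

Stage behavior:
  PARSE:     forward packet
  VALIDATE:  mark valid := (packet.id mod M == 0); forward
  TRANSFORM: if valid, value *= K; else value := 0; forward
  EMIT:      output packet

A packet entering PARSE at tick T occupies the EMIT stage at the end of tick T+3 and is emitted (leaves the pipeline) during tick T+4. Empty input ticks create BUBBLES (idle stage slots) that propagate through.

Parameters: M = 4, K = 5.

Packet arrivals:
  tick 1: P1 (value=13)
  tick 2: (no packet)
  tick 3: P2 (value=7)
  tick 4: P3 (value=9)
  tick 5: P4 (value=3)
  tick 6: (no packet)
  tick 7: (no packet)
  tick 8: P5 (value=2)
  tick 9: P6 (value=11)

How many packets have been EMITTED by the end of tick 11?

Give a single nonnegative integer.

Tick 1: [PARSE:P1(v=13,ok=F), VALIDATE:-, TRANSFORM:-, EMIT:-] out:-; in:P1
Tick 2: [PARSE:-, VALIDATE:P1(v=13,ok=F), TRANSFORM:-, EMIT:-] out:-; in:-
Tick 3: [PARSE:P2(v=7,ok=F), VALIDATE:-, TRANSFORM:P1(v=0,ok=F), EMIT:-] out:-; in:P2
Tick 4: [PARSE:P3(v=9,ok=F), VALIDATE:P2(v=7,ok=F), TRANSFORM:-, EMIT:P1(v=0,ok=F)] out:-; in:P3
Tick 5: [PARSE:P4(v=3,ok=F), VALIDATE:P3(v=9,ok=F), TRANSFORM:P2(v=0,ok=F), EMIT:-] out:P1(v=0); in:P4
Tick 6: [PARSE:-, VALIDATE:P4(v=3,ok=T), TRANSFORM:P3(v=0,ok=F), EMIT:P2(v=0,ok=F)] out:-; in:-
Tick 7: [PARSE:-, VALIDATE:-, TRANSFORM:P4(v=15,ok=T), EMIT:P3(v=0,ok=F)] out:P2(v=0); in:-
Tick 8: [PARSE:P5(v=2,ok=F), VALIDATE:-, TRANSFORM:-, EMIT:P4(v=15,ok=T)] out:P3(v=0); in:P5
Tick 9: [PARSE:P6(v=11,ok=F), VALIDATE:P5(v=2,ok=F), TRANSFORM:-, EMIT:-] out:P4(v=15); in:P6
Tick 10: [PARSE:-, VALIDATE:P6(v=11,ok=F), TRANSFORM:P5(v=0,ok=F), EMIT:-] out:-; in:-
Tick 11: [PARSE:-, VALIDATE:-, TRANSFORM:P6(v=0,ok=F), EMIT:P5(v=0,ok=F)] out:-; in:-
Emitted by tick 11: ['P1', 'P2', 'P3', 'P4']

Answer: 4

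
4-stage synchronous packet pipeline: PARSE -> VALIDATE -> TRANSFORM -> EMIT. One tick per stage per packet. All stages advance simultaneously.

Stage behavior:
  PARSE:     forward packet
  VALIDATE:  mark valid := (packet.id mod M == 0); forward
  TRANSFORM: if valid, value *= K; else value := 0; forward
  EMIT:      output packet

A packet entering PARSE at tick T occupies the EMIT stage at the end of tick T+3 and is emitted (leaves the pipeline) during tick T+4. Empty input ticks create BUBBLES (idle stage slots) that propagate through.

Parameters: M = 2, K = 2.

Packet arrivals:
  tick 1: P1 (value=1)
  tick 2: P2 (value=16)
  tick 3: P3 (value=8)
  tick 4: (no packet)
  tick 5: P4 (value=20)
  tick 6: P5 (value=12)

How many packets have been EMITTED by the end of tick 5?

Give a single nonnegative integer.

Answer: 1

Derivation:
Tick 1: [PARSE:P1(v=1,ok=F), VALIDATE:-, TRANSFORM:-, EMIT:-] out:-; in:P1
Tick 2: [PARSE:P2(v=16,ok=F), VALIDATE:P1(v=1,ok=F), TRANSFORM:-, EMIT:-] out:-; in:P2
Tick 3: [PARSE:P3(v=8,ok=F), VALIDATE:P2(v=16,ok=T), TRANSFORM:P1(v=0,ok=F), EMIT:-] out:-; in:P3
Tick 4: [PARSE:-, VALIDATE:P3(v=8,ok=F), TRANSFORM:P2(v=32,ok=T), EMIT:P1(v=0,ok=F)] out:-; in:-
Tick 5: [PARSE:P4(v=20,ok=F), VALIDATE:-, TRANSFORM:P3(v=0,ok=F), EMIT:P2(v=32,ok=T)] out:P1(v=0); in:P4
Emitted by tick 5: ['P1']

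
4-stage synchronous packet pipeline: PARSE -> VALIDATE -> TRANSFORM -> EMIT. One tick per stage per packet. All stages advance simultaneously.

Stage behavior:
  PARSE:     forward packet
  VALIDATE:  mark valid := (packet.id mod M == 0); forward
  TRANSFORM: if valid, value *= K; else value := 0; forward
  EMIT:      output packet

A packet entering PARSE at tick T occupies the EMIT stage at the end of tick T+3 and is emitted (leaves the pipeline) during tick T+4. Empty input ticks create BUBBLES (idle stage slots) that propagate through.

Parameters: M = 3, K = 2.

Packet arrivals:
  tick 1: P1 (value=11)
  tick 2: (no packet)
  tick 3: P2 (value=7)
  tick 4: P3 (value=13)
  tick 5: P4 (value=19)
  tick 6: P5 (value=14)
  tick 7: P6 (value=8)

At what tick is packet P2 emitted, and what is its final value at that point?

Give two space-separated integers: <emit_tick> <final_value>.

Answer: 7 0

Derivation:
Tick 1: [PARSE:P1(v=11,ok=F), VALIDATE:-, TRANSFORM:-, EMIT:-] out:-; in:P1
Tick 2: [PARSE:-, VALIDATE:P1(v=11,ok=F), TRANSFORM:-, EMIT:-] out:-; in:-
Tick 3: [PARSE:P2(v=7,ok=F), VALIDATE:-, TRANSFORM:P1(v=0,ok=F), EMIT:-] out:-; in:P2
Tick 4: [PARSE:P3(v=13,ok=F), VALIDATE:P2(v=7,ok=F), TRANSFORM:-, EMIT:P1(v=0,ok=F)] out:-; in:P3
Tick 5: [PARSE:P4(v=19,ok=F), VALIDATE:P3(v=13,ok=T), TRANSFORM:P2(v=0,ok=F), EMIT:-] out:P1(v=0); in:P4
Tick 6: [PARSE:P5(v=14,ok=F), VALIDATE:P4(v=19,ok=F), TRANSFORM:P3(v=26,ok=T), EMIT:P2(v=0,ok=F)] out:-; in:P5
Tick 7: [PARSE:P6(v=8,ok=F), VALIDATE:P5(v=14,ok=F), TRANSFORM:P4(v=0,ok=F), EMIT:P3(v=26,ok=T)] out:P2(v=0); in:P6
Tick 8: [PARSE:-, VALIDATE:P6(v=8,ok=T), TRANSFORM:P5(v=0,ok=F), EMIT:P4(v=0,ok=F)] out:P3(v=26); in:-
Tick 9: [PARSE:-, VALIDATE:-, TRANSFORM:P6(v=16,ok=T), EMIT:P5(v=0,ok=F)] out:P4(v=0); in:-
Tick 10: [PARSE:-, VALIDATE:-, TRANSFORM:-, EMIT:P6(v=16,ok=T)] out:P5(v=0); in:-
Tick 11: [PARSE:-, VALIDATE:-, TRANSFORM:-, EMIT:-] out:P6(v=16); in:-
P2: arrives tick 3, valid=False (id=2, id%3=2), emit tick 7, final value 0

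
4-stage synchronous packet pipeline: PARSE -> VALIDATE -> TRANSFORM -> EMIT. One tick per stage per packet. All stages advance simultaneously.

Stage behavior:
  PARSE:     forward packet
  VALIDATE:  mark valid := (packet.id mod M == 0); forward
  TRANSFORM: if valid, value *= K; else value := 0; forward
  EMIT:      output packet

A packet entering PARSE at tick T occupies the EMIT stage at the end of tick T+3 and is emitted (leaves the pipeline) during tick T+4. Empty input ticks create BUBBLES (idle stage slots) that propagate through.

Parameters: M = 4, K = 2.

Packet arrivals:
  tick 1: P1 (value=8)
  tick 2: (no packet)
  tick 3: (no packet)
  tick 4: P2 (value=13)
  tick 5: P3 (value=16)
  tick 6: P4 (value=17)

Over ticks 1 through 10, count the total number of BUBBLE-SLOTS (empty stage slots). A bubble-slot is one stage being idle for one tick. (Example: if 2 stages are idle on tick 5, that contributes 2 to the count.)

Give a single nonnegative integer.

Tick 1: [PARSE:P1(v=8,ok=F), VALIDATE:-, TRANSFORM:-, EMIT:-] out:-; bubbles=3
Tick 2: [PARSE:-, VALIDATE:P1(v=8,ok=F), TRANSFORM:-, EMIT:-] out:-; bubbles=3
Tick 3: [PARSE:-, VALIDATE:-, TRANSFORM:P1(v=0,ok=F), EMIT:-] out:-; bubbles=3
Tick 4: [PARSE:P2(v=13,ok=F), VALIDATE:-, TRANSFORM:-, EMIT:P1(v=0,ok=F)] out:-; bubbles=2
Tick 5: [PARSE:P3(v=16,ok=F), VALIDATE:P2(v=13,ok=F), TRANSFORM:-, EMIT:-] out:P1(v=0); bubbles=2
Tick 6: [PARSE:P4(v=17,ok=F), VALIDATE:P3(v=16,ok=F), TRANSFORM:P2(v=0,ok=F), EMIT:-] out:-; bubbles=1
Tick 7: [PARSE:-, VALIDATE:P4(v=17,ok=T), TRANSFORM:P3(v=0,ok=F), EMIT:P2(v=0,ok=F)] out:-; bubbles=1
Tick 8: [PARSE:-, VALIDATE:-, TRANSFORM:P4(v=34,ok=T), EMIT:P3(v=0,ok=F)] out:P2(v=0); bubbles=2
Tick 9: [PARSE:-, VALIDATE:-, TRANSFORM:-, EMIT:P4(v=34,ok=T)] out:P3(v=0); bubbles=3
Tick 10: [PARSE:-, VALIDATE:-, TRANSFORM:-, EMIT:-] out:P4(v=34); bubbles=4
Total bubble-slots: 24

Answer: 24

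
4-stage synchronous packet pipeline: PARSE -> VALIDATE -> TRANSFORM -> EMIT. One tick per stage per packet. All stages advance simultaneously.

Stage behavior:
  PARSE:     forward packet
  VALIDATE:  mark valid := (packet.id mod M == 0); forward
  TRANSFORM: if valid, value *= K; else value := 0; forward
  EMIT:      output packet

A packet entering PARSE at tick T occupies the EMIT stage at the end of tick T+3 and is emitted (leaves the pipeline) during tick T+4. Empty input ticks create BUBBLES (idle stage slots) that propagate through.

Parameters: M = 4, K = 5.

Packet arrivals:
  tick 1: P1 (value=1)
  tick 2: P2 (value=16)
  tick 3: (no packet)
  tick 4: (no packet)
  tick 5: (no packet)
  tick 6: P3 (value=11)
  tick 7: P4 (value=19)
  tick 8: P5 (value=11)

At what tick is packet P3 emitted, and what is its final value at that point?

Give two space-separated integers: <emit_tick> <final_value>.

Answer: 10 0

Derivation:
Tick 1: [PARSE:P1(v=1,ok=F), VALIDATE:-, TRANSFORM:-, EMIT:-] out:-; in:P1
Tick 2: [PARSE:P2(v=16,ok=F), VALIDATE:P1(v=1,ok=F), TRANSFORM:-, EMIT:-] out:-; in:P2
Tick 3: [PARSE:-, VALIDATE:P2(v=16,ok=F), TRANSFORM:P1(v=0,ok=F), EMIT:-] out:-; in:-
Tick 4: [PARSE:-, VALIDATE:-, TRANSFORM:P2(v=0,ok=F), EMIT:P1(v=0,ok=F)] out:-; in:-
Tick 5: [PARSE:-, VALIDATE:-, TRANSFORM:-, EMIT:P2(v=0,ok=F)] out:P1(v=0); in:-
Tick 6: [PARSE:P3(v=11,ok=F), VALIDATE:-, TRANSFORM:-, EMIT:-] out:P2(v=0); in:P3
Tick 7: [PARSE:P4(v=19,ok=F), VALIDATE:P3(v=11,ok=F), TRANSFORM:-, EMIT:-] out:-; in:P4
Tick 8: [PARSE:P5(v=11,ok=F), VALIDATE:P4(v=19,ok=T), TRANSFORM:P3(v=0,ok=F), EMIT:-] out:-; in:P5
Tick 9: [PARSE:-, VALIDATE:P5(v=11,ok=F), TRANSFORM:P4(v=95,ok=T), EMIT:P3(v=0,ok=F)] out:-; in:-
Tick 10: [PARSE:-, VALIDATE:-, TRANSFORM:P5(v=0,ok=F), EMIT:P4(v=95,ok=T)] out:P3(v=0); in:-
Tick 11: [PARSE:-, VALIDATE:-, TRANSFORM:-, EMIT:P5(v=0,ok=F)] out:P4(v=95); in:-
Tick 12: [PARSE:-, VALIDATE:-, TRANSFORM:-, EMIT:-] out:P5(v=0); in:-
P3: arrives tick 6, valid=False (id=3, id%4=3), emit tick 10, final value 0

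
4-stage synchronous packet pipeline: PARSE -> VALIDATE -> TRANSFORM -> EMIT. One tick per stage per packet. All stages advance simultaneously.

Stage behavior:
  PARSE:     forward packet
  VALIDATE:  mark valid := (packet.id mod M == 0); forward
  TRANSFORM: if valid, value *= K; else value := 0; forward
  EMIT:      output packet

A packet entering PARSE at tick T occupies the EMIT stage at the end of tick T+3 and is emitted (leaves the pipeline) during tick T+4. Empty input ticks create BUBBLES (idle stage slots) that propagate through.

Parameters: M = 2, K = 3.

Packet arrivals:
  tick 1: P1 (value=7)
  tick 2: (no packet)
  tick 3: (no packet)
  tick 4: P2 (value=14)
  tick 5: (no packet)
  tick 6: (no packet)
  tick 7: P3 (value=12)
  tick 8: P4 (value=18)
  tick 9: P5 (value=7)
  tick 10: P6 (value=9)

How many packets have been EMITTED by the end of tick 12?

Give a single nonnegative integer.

Answer: 4

Derivation:
Tick 1: [PARSE:P1(v=7,ok=F), VALIDATE:-, TRANSFORM:-, EMIT:-] out:-; in:P1
Tick 2: [PARSE:-, VALIDATE:P1(v=7,ok=F), TRANSFORM:-, EMIT:-] out:-; in:-
Tick 3: [PARSE:-, VALIDATE:-, TRANSFORM:P1(v=0,ok=F), EMIT:-] out:-; in:-
Tick 4: [PARSE:P2(v=14,ok=F), VALIDATE:-, TRANSFORM:-, EMIT:P1(v=0,ok=F)] out:-; in:P2
Tick 5: [PARSE:-, VALIDATE:P2(v=14,ok=T), TRANSFORM:-, EMIT:-] out:P1(v=0); in:-
Tick 6: [PARSE:-, VALIDATE:-, TRANSFORM:P2(v=42,ok=T), EMIT:-] out:-; in:-
Tick 7: [PARSE:P3(v=12,ok=F), VALIDATE:-, TRANSFORM:-, EMIT:P2(v=42,ok=T)] out:-; in:P3
Tick 8: [PARSE:P4(v=18,ok=F), VALIDATE:P3(v=12,ok=F), TRANSFORM:-, EMIT:-] out:P2(v=42); in:P4
Tick 9: [PARSE:P5(v=7,ok=F), VALIDATE:P4(v=18,ok=T), TRANSFORM:P3(v=0,ok=F), EMIT:-] out:-; in:P5
Tick 10: [PARSE:P6(v=9,ok=F), VALIDATE:P5(v=7,ok=F), TRANSFORM:P4(v=54,ok=T), EMIT:P3(v=0,ok=F)] out:-; in:P6
Tick 11: [PARSE:-, VALIDATE:P6(v=9,ok=T), TRANSFORM:P5(v=0,ok=F), EMIT:P4(v=54,ok=T)] out:P3(v=0); in:-
Tick 12: [PARSE:-, VALIDATE:-, TRANSFORM:P6(v=27,ok=T), EMIT:P5(v=0,ok=F)] out:P4(v=54); in:-
Emitted by tick 12: ['P1', 'P2', 'P3', 'P4']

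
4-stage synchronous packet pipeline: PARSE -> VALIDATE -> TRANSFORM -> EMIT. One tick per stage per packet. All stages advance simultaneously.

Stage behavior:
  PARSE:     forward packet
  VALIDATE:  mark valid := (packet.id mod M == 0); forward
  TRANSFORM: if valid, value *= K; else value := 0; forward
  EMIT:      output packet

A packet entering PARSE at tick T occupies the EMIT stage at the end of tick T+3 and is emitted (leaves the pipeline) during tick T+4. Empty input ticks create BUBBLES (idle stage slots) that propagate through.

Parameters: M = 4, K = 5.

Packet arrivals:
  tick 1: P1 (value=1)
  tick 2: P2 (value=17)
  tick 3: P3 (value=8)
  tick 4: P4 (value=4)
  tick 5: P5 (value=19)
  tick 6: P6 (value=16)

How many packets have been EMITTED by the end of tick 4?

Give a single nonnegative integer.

Answer: 0

Derivation:
Tick 1: [PARSE:P1(v=1,ok=F), VALIDATE:-, TRANSFORM:-, EMIT:-] out:-; in:P1
Tick 2: [PARSE:P2(v=17,ok=F), VALIDATE:P1(v=1,ok=F), TRANSFORM:-, EMIT:-] out:-; in:P2
Tick 3: [PARSE:P3(v=8,ok=F), VALIDATE:P2(v=17,ok=F), TRANSFORM:P1(v=0,ok=F), EMIT:-] out:-; in:P3
Tick 4: [PARSE:P4(v=4,ok=F), VALIDATE:P3(v=8,ok=F), TRANSFORM:P2(v=0,ok=F), EMIT:P1(v=0,ok=F)] out:-; in:P4
Emitted by tick 4: []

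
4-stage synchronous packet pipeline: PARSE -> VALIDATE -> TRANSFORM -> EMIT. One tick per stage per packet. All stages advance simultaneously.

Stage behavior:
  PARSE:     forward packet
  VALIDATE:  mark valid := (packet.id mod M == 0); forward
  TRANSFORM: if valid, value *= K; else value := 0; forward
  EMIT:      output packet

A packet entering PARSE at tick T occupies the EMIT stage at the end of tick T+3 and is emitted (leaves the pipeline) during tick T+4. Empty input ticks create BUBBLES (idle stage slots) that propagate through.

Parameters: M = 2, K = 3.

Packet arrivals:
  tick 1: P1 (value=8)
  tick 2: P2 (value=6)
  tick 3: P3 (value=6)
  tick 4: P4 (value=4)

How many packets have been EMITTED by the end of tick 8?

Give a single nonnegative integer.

Tick 1: [PARSE:P1(v=8,ok=F), VALIDATE:-, TRANSFORM:-, EMIT:-] out:-; in:P1
Tick 2: [PARSE:P2(v=6,ok=F), VALIDATE:P1(v=8,ok=F), TRANSFORM:-, EMIT:-] out:-; in:P2
Tick 3: [PARSE:P3(v=6,ok=F), VALIDATE:P2(v=6,ok=T), TRANSFORM:P1(v=0,ok=F), EMIT:-] out:-; in:P3
Tick 4: [PARSE:P4(v=4,ok=F), VALIDATE:P3(v=6,ok=F), TRANSFORM:P2(v=18,ok=T), EMIT:P1(v=0,ok=F)] out:-; in:P4
Tick 5: [PARSE:-, VALIDATE:P4(v=4,ok=T), TRANSFORM:P3(v=0,ok=F), EMIT:P2(v=18,ok=T)] out:P1(v=0); in:-
Tick 6: [PARSE:-, VALIDATE:-, TRANSFORM:P4(v=12,ok=T), EMIT:P3(v=0,ok=F)] out:P2(v=18); in:-
Tick 7: [PARSE:-, VALIDATE:-, TRANSFORM:-, EMIT:P4(v=12,ok=T)] out:P3(v=0); in:-
Tick 8: [PARSE:-, VALIDATE:-, TRANSFORM:-, EMIT:-] out:P4(v=12); in:-
Emitted by tick 8: ['P1', 'P2', 'P3', 'P4']

Answer: 4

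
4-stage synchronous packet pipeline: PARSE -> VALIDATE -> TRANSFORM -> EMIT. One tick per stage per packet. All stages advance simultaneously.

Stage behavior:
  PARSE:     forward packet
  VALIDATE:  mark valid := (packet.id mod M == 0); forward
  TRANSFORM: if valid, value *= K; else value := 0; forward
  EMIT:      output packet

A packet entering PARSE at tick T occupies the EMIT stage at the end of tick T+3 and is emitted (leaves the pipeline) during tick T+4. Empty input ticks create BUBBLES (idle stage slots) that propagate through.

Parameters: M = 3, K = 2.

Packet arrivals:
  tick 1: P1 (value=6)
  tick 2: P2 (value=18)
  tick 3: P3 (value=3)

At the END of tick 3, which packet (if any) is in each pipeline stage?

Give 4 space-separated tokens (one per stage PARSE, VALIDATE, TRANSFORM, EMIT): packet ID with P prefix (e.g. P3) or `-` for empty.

Tick 1: [PARSE:P1(v=6,ok=F), VALIDATE:-, TRANSFORM:-, EMIT:-] out:-; in:P1
Tick 2: [PARSE:P2(v=18,ok=F), VALIDATE:P1(v=6,ok=F), TRANSFORM:-, EMIT:-] out:-; in:P2
Tick 3: [PARSE:P3(v=3,ok=F), VALIDATE:P2(v=18,ok=F), TRANSFORM:P1(v=0,ok=F), EMIT:-] out:-; in:P3
At end of tick 3: ['P3', 'P2', 'P1', '-']

Answer: P3 P2 P1 -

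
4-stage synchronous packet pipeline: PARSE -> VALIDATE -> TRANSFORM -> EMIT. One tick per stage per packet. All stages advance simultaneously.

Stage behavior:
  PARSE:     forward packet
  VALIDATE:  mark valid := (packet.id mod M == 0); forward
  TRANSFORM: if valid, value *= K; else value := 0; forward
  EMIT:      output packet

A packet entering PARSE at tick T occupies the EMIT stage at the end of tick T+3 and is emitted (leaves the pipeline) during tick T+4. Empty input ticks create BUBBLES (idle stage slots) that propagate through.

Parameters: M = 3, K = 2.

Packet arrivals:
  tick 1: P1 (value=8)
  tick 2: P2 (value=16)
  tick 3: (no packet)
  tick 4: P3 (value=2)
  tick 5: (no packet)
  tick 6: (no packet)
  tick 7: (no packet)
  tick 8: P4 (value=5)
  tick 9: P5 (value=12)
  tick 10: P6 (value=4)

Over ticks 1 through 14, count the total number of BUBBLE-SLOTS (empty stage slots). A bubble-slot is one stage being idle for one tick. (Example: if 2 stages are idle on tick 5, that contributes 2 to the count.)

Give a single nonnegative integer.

Answer: 32

Derivation:
Tick 1: [PARSE:P1(v=8,ok=F), VALIDATE:-, TRANSFORM:-, EMIT:-] out:-; bubbles=3
Tick 2: [PARSE:P2(v=16,ok=F), VALIDATE:P1(v=8,ok=F), TRANSFORM:-, EMIT:-] out:-; bubbles=2
Tick 3: [PARSE:-, VALIDATE:P2(v=16,ok=F), TRANSFORM:P1(v=0,ok=F), EMIT:-] out:-; bubbles=2
Tick 4: [PARSE:P3(v=2,ok=F), VALIDATE:-, TRANSFORM:P2(v=0,ok=F), EMIT:P1(v=0,ok=F)] out:-; bubbles=1
Tick 5: [PARSE:-, VALIDATE:P3(v=2,ok=T), TRANSFORM:-, EMIT:P2(v=0,ok=F)] out:P1(v=0); bubbles=2
Tick 6: [PARSE:-, VALIDATE:-, TRANSFORM:P3(v=4,ok=T), EMIT:-] out:P2(v=0); bubbles=3
Tick 7: [PARSE:-, VALIDATE:-, TRANSFORM:-, EMIT:P3(v=4,ok=T)] out:-; bubbles=3
Tick 8: [PARSE:P4(v=5,ok=F), VALIDATE:-, TRANSFORM:-, EMIT:-] out:P3(v=4); bubbles=3
Tick 9: [PARSE:P5(v=12,ok=F), VALIDATE:P4(v=5,ok=F), TRANSFORM:-, EMIT:-] out:-; bubbles=2
Tick 10: [PARSE:P6(v=4,ok=F), VALIDATE:P5(v=12,ok=F), TRANSFORM:P4(v=0,ok=F), EMIT:-] out:-; bubbles=1
Tick 11: [PARSE:-, VALIDATE:P6(v=4,ok=T), TRANSFORM:P5(v=0,ok=F), EMIT:P4(v=0,ok=F)] out:-; bubbles=1
Tick 12: [PARSE:-, VALIDATE:-, TRANSFORM:P6(v=8,ok=T), EMIT:P5(v=0,ok=F)] out:P4(v=0); bubbles=2
Tick 13: [PARSE:-, VALIDATE:-, TRANSFORM:-, EMIT:P6(v=8,ok=T)] out:P5(v=0); bubbles=3
Tick 14: [PARSE:-, VALIDATE:-, TRANSFORM:-, EMIT:-] out:P6(v=8); bubbles=4
Total bubble-slots: 32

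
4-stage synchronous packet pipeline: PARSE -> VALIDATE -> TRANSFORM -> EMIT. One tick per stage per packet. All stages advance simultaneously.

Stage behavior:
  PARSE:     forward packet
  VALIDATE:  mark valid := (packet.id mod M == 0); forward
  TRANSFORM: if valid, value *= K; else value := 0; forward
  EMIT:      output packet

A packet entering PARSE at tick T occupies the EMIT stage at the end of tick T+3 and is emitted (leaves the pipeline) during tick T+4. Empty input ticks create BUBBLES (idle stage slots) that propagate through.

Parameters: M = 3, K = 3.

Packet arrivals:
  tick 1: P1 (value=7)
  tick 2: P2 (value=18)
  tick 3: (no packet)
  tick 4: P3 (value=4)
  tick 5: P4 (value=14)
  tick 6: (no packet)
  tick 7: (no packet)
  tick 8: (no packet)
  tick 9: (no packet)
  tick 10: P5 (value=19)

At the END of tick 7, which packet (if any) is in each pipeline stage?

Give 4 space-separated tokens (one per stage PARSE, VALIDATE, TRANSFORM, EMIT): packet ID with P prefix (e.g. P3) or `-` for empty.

Tick 1: [PARSE:P1(v=7,ok=F), VALIDATE:-, TRANSFORM:-, EMIT:-] out:-; in:P1
Tick 2: [PARSE:P2(v=18,ok=F), VALIDATE:P1(v=7,ok=F), TRANSFORM:-, EMIT:-] out:-; in:P2
Tick 3: [PARSE:-, VALIDATE:P2(v=18,ok=F), TRANSFORM:P1(v=0,ok=F), EMIT:-] out:-; in:-
Tick 4: [PARSE:P3(v=4,ok=F), VALIDATE:-, TRANSFORM:P2(v=0,ok=F), EMIT:P1(v=0,ok=F)] out:-; in:P3
Tick 5: [PARSE:P4(v=14,ok=F), VALIDATE:P3(v=4,ok=T), TRANSFORM:-, EMIT:P2(v=0,ok=F)] out:P1(v=0); in:P4
Tick 6: [PARSE:-, VALIDATE:P4(v=14,ok=F), TRANSFORM:P3(v=12,ok=T), EMIT:-] out:P2(v=0); in:-
Tick 7: [PARSE:-, VALIDATE:-, TRANSFORM:P4(v=0,ok=F), EMIT:P3(v=12,ok=T)] out:-; in:-
At end of tick 7: ['-', '-', 'P4', 'P3']

Answer: - - P4 P3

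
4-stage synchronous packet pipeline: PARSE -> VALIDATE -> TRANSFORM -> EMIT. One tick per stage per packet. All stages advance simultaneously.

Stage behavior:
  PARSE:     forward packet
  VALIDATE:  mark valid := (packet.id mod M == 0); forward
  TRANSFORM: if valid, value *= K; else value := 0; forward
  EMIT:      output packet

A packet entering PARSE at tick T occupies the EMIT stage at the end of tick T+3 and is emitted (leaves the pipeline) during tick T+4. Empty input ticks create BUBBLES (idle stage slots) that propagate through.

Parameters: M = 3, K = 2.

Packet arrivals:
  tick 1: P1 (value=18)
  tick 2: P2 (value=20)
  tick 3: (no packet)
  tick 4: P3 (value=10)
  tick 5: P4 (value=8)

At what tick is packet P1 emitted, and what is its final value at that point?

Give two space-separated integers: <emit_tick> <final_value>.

Answer: 5 0

Derivation:
Tick 1: [PARSE:P1(v=18,ok=F), VALIDATE:-, TRANSFORM:-, EMIT:-] out:-; in:P1
Tick 2: [PARSE:P2(v=20,ok=F), VALIDATE:P1(v=18,ok=F), TRANSFORM:-, EMIT:-] out:-; in:P2
Tick 3: [PARSE:-, VALIDATE:P2(v=20,ok=F), TRANSFORM:P1(v=0,ok=F), EMIT:-] out:-; in:-
Tick 4: [PARSE:P3(v=10,ok=F), VALIDATE:-, TRANSFORM:P2(v=0,ok=F), EMIT:P1(v=0,ok=F)] out:-; in:P3
Tick 5: [PARSE:P4(v=8,ok=F), VALIDATE:P3(v=10,ok=T), TRANSFORM:-, EMIT:P2(v=0,ok=F)] out:P1(v=0); in:P4
Tick 6: [PARSE:-, VALIDATE:P4(v=8,ok=F), TRANSFORM:P3(v=20,ok=T), EMIT:-] out:P2(v=0); in:-
Tick 7: [PARSE:-, VALIDATE:-, TRANSFORM:P4(v=0,ok=F), EMIT:P3(v=20,ok=T)] out:-; in:-
Tick 8: [PARSE:-, VALIDATE:-, TRANSFORM:-, EMIT:P4(v=0,ok=F)] out:P3(v=20); in:-
Tick 9: [PARSE:-, VALIDATE:-, TRANSFORM:-, EMIT:-] out:P4(v=0); in:-
P1: arrives tick 1, valid=False (id=1, id%3=1), emit tick 5, final value 0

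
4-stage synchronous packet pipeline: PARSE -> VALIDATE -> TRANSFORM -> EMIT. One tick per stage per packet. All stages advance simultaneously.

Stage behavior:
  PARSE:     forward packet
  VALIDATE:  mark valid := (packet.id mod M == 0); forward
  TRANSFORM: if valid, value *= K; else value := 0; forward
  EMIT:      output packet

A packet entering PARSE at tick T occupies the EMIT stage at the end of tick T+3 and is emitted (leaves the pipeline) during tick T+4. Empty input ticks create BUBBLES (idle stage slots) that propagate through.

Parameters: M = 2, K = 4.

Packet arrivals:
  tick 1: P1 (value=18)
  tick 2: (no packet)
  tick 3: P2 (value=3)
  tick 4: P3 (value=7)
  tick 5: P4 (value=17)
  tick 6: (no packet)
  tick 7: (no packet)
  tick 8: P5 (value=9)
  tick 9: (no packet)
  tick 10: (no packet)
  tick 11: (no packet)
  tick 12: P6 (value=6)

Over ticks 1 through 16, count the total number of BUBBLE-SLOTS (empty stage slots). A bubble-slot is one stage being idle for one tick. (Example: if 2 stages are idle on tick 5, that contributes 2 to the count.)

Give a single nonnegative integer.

Tick 1: [PARSE:P1(v=18,ok=F), VALIDATE:-, TRANSFORM:-, EMIT:-] out:-; bubbles=3
Tick 2: [PARSE:-, VALIDATE:P1(v=18,ok=F), TRANSFORM:-, EMIT:-] out:-; bubbles=3
Tick 3: [PARSE:P2(v=3,ok=F), VALIDATE:-, TRANSFORM:P1(v=0,ok=F), EMIT:-] out:-; bubbles=2
Tick 4: [PARSE:P3(v=7,ok=F), VALIDATE:P2(v=3,ok=T), TRANSFORM:-, EMIT:P1(v=0,ok=F)] out:-; bubbles=1
Tick 5: [PARSE:P4(v=17,ok=F), VALIDATE:P3(v=7,ok=F), TRANSFORM:P2(v=12,ok=T), EMIT:-] out:P1(v=0); bubbles=1
Tick 6: [PARSE:-, VALIDATE:P4(v=17,ok=T), TRANSFORM:P3(v=0,ok=F), EMIT:P2(v=12,ok=T)] out:-; bubbles=1
Tick 7: [PARSE:-, VALIDATE:-, TRANSFORM:P4(v=68,ok=T), EMIT:P3(v=0,ok=F)] out:P2(v=12); bubbles=2
Tick 8: [PARSE:P5(v=9,ok=F), VALIDATE:-, TRANSFORM:-, EMIT:P4(v=68,ok=T)] out:P3(v=0); bubbles=2
Tick 9: [PARSE:-, VALIDATE:P5(v=9,ok=F), TRANSFORM:-, EMIT:-] out:P4(v=68); bubbles=3
Tick 10: [PARSE:-, VALIDATE:-, TRANSFORM:P5(v=0,ok=F), EMIT:-] out:-; bubbles=3
Tick 11: [PARSE:-, VALIDATE:-, TRANSFORM:-, EMIT:P5(v=0,ok=F)] out:-; bubbles=3
Tick 12: [PARSE:P6(v=6,ok=F), VALIDATE:-, TRANSFORM:-, EMIT:-] out:P5(v=0); bubbles=3
Tick 13: [PARSE:-, VALIDATE:P6(v=6,ok=T), TRANSFORM:-, EMIT:-] out:-; bubbles=3
Tick 14: [PARSE:-, VALIDATE:-, TRANSFORM:P6(v=24,ok=T), EMIT:-] out:-; bubbles=3
Tick 15: [PARSE:-, VALIDATE:-, TRANSFORM:-, EMIT:P6(v=24,ok=T)] out:-; bubbles=3
Tick 16: [PARSE:-, VALIDATE:-, TRANSFORM:-, EMIT:-] out:P6(v=24); bubbles=4
Total bubble-slots: 40

Answer: 40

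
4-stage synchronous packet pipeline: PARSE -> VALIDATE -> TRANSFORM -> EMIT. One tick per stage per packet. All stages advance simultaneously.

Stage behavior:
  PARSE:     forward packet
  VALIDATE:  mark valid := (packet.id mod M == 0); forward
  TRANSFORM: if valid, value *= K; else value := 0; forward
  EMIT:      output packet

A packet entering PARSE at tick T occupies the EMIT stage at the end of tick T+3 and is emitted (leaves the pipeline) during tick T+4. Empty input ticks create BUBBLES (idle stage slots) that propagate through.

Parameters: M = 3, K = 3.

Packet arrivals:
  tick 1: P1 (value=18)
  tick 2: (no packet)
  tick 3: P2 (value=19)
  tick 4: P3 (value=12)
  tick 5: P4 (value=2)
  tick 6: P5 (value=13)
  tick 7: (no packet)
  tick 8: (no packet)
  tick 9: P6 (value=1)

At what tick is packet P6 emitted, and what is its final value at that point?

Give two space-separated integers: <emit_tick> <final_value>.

Answer: 13 3

Derivation:
Tick 1: [PARSE:P1(v=18,ok=F), VALIDATE:-, TRANSFORM:-, EMIT:-] out:-; in:P1
Tick 2: [PARSE:-, VALIDATE:P1(v=18,ok=F), TRANSFORM:-, EMIT:-] out:-; in:-
Tick 3: [PARSE:P2(v=19,ok=F), VALIDATE:-, TRANSFORM:P1(v=0,ok=F), EMIT:-] out:-; in:P2
Tick 4: [PARSE:P3(v=12,ok=F), VALIDATE:P2(v=19,ok=F), TRANSFORM:-, EMIT:P1(v=0,ok=F)] out:-; in:P3
Tick 5: [PARSE:P4(v=2,ok=F), VALIDATE:P3(v=12,ok=T), TRANSFORM:P2(v=0,ok=F), EMIT:-] out:P1(v=0); in:P4
Tick 6: [PARSE:P5(v=13,ok=F), VALIDATE:P4(v=2,ok=F), TRANSFORM:P3(v=36,ok=T), EMIT:P2(v=0,ok=F)] out:-; in:P5
Tick 7: [PARSE:-, VALIDATE:P5(v=13,ok=F), TRANSFORM:P4(v=0,ok=F), EMIT:P3(v=36,ok=T)] out:P2(v=0); in:-
Tick 8: [PARSE:-, VALIDATE:-, TRANSFORM:P5(v=0,ok=F), EMIT:P4(v=0,ok=F)] out:P3(v=36); in:-
Tick 9: [PARSE:P6(v=1,ok=F), VALIDATE:-, TRANSFORM:-, EMIT:P5(v=0,ok=F)] out:P4(v=0); in:P6
Tick 10: [PARSE:-, VALIDATE:P6(v=1,ok=T), TRANSFORM:-, EMIT:-] out:P5(v=0); in:-
Tick 11: [PARSE:-, VALIDATE:-, TRANSFORM:P6(v=3,ok=T), EMIT:-] out:-; in:-
Tick 12: [PARSE:-, VALIDATE:-, TRANSFORM:-, EMIT:P6(v=3,ok=T)] out:-; in:-
Tick 13: [PARSE:-, VALIDATE:-, TRANSFORM:-, EMIT:-] out:P6(v=3); in:-
P6: arrives tick 9, valid=True (id=6, id%3=0), emit tick 13, final value 3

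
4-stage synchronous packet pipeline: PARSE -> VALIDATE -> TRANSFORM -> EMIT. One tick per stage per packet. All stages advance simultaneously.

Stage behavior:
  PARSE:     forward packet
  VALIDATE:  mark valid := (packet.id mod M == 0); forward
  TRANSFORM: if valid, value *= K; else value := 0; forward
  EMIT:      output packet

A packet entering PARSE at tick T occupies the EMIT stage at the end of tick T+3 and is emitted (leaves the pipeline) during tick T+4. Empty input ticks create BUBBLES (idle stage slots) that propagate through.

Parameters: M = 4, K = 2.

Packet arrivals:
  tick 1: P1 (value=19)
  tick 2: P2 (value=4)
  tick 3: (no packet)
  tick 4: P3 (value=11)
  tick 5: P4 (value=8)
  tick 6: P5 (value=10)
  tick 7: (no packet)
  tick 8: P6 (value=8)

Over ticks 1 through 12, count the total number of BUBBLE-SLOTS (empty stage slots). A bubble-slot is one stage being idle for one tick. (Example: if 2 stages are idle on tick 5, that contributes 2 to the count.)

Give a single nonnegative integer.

Answer: 24

Derivation:
Tick 1: [PARSE:P1(v=19,ok=F), VALIDATE:-, TRANSFORM:-, EMIT:-] out:-; bubbles=3
Tick 2: [PARSE:P2(v=4,ok=F), VALIDATE:P1(v=19,ok=F), TRANSFORM:-, EMIT:-] out:-; bubbles=2
Tick 3: [PARSE:-, VALIDATE:P2(v=4,ok=F), TRANSFORM:P1(v=0,ok=F), EMIT:-] out:-; bubbles=2
Tick 4: [PARSE:P3(v=11,ok=F), VALIDATE:-, TRANSFORM:P2(v=0,ok=F), EMIT:P1(v=0,ok=F)] out:-; bubbles=1
Tick 5: [PARSE:P4(v=8,ok=F), VALIDATE:P3(v=11,ok=F), TRANSFORM:-, EMIT:P2(v=0,ok=F)] out:P1(v=0); bubbles=1
Tick 6: [PARSE:P5(v=10,ok=F), VALIDATE:P4(v=8,ok=T), TRANSFORM:P3(v=0,ok=F), EMIT:-] out:P2(v=0); bubbles=1
Tick 7: [PARSE:-, VALIDATE:P5(v=10,ok=F), TRANSFORM:P4(v=16,ok=T), EMIT:P3(v=0,ok=F)] out:-; bubbles=1
Tick 8: [PARSE:P6(v=8,ok=F), VALIDATE:-, TRANSFORM:P5(v=0,ok=F), EMIT:P4(v=16,ok=T)] out:P3(v=0); bubbles=1
Tick 9: [PARSE:-, VALIDATE:P6(v=8,ok=F), TRANSFORM:-, EMIT:P5(v=0,ok=F)] out:P4(v=16); bubbles=2
Tick 10: [PARSE:-, VALIDATE:-, TRANSFORM:P6(v=0,ok=F), EMIT:-] out:P5(v=0); bubbles=3
Tick 11: [PARSE:-, VALIDATE:-, TRANSFORM:-, EMIT:P6(v=0,ok=F)] out:-; bubbles=3
Tick 12: [PARSE:-, VALIDATE:-, TRANSFORM:-, EMIT:-] out:P6(v=0); bubbles=4
Total bubble-slots: 24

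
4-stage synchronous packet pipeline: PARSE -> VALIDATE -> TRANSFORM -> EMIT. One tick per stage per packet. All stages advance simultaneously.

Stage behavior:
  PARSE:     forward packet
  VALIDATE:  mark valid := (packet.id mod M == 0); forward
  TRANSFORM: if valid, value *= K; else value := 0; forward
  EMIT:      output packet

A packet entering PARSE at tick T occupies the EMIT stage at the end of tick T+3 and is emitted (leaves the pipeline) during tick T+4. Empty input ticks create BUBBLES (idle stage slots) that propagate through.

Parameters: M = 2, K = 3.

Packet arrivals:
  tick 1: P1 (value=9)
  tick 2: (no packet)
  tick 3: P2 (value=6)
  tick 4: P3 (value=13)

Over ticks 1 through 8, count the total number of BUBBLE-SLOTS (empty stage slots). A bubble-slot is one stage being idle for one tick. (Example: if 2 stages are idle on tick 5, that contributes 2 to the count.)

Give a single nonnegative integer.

Tick 1: [PARSE:P1(v=9,ok=F), VALIDATE:-, TRANSFORM:-, EMIT:-] out:-; bubbles=3
Tick 2: [PARSE:-, VALIDATE:P1(v=9,ok=F), TRANSFORM:-, EMIT:-] out:-; bubbles=3
Tick 3: [PARSE:P2(v=6,ok=F), VALIDATE:-, TRANSFORM:P1(v=0,ok=F), EMIT:-] out:-; bubbles=2
Tick 4: [PARSE:P3(v=13,ok=F), VALIDATE:P2(v=6,ok=T), TRANSFORM:-, EMIT:P1(v=0,ok=F)] out:-; bubbles=1
Tick 5: [PARSE:-, VALIDATE:P3(v=13,ok=F), TRANSFORM:P2(v=18,ok=T), EMIT:-] out:P1(v=0); bubbles=2
Tick 6: [PARSE:-, VALIDATE:-, TRANSFORM:P3(v=0,ok=F), EMIT:P2(v=18,ok=T)] out:-; bubbles=2
Tick 7: [PARSE:-, VALIDATE:-, TRANSFORM:-, EMIT:P3(v=0,ok=F)] out:P2(v=18); bubbles=3
Tick 8: [PARSE:-, VALIDATE:-, TRANSFORM:-, EMIT:-] out:P3(v=0); bubbles=4
Total bubble-slots: 20

Answer: 20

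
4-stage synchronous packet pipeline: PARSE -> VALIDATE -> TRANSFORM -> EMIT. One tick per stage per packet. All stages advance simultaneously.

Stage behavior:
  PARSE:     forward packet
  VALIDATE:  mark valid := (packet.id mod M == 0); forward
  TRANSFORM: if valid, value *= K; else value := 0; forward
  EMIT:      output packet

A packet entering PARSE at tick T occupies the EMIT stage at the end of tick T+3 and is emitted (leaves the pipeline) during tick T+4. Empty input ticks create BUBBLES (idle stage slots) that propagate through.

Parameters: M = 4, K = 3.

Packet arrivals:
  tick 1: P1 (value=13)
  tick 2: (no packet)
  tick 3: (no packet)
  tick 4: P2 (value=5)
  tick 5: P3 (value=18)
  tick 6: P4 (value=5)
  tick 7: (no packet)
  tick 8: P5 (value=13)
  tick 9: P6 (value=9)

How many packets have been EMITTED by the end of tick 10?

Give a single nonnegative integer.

Answer: 4

Derivation:
Tick 1: [PARSE:P1(v=13,ok=F), VALIDATE:-, TRANSFORM:-, EMIT:-] out:-; in:P1
Tick 2: [PARSE:-, VALIDATE:P1(v=13,ok=F), TRANSFORM:-, EMIT:-] out:-; in:-
Tick 3: [PARSE:-, VALIDATE:-, TRANSFORM:P1(v=0,ok=F), EMIT:-] out:-; in:-
Tick 4: [PARSE:P2(v=5,ok=F), VALIDATE:-, TRANSFORM:-, EMIT:P1(v=0,ok=F)] out:-; in:P2
Tick 5: [PARSE:P3(v=18,ok=F), VALIDATE:P2(v=5,ok=F), TRANSFORM:-, EMIT:-] out:P1(v=0); in:P3
Tick 6: [PARSE:P4(v=5,ok=F), VALIDATE:P3(v=18,ok=F), TRANSFORM:P2(v=0,ok=F), EMIT:-] out:-; in:P4
Tick 7: [PARSE:-, VALIDATE:P4(v=5,ok=T), TRANSFORM:P3(v=0,ok=F), EMIT:P2(v=0,ok=F)] out:-; in:-
Tick 8: [PARSE:P5(v=13,ok=F), VALIDATE:-, TRANSFORM:P4(v=15,ok=T), EMIT:P3(v=0,ok=F)] out:P2(v=0); in:P5
Tick 9: [PARSE:P6(v=9,ok=F), VALIDATE:P5(v=13,ok=F), TRANSFORM:-, EMIT:P4(v=15,ok=T)] out:P3(v=0); in:P6
Tick 10: [PARSE:-, VALIDATE:P6(v=9,ok=F), TRANSFORM:P5(v=0,ok=F), EMIT:-] out:P4(v=15); in:-
Emitted by tick 10: ['P1', 'P2', 'P3', 'P4']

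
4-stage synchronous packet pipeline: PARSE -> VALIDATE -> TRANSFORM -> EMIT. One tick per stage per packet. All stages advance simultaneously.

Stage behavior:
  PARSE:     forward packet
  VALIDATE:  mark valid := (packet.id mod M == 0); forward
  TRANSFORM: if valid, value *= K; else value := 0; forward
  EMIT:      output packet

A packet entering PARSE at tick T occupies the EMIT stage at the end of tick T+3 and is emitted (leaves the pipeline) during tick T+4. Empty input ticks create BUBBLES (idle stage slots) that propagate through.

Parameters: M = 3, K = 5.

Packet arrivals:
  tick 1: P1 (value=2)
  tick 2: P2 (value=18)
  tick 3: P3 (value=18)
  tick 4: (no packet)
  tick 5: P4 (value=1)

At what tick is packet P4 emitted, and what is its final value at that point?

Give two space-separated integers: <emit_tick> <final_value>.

Answer: 9 0

Derivation:
Tick 1: [PARSE:P1(v=2,ok=F), VALIDATE:-, TRANSFORM:-, EMIT:-] out:-; in:P1
Tick 2: [PARSE:P2(v=18,ok=F), VALIDATE:P1(v=2,ok=F), TRANSFORM:-, EMIT:-] out:-; in:P2
Tick 3: [PARSE:P3(v=18,ok=F), VALIDATE:P2(v=18,ok=F), TRANSFORM:P1(v=0,ok=F), EMIT:-] out:-; in:P3
Tick 4: [PARSE:-, VALIDATE:P3(v=18,ok=T), TRANSFORM:P2(v=0,ok=F), EMIT:P1(v=0,ok=F)] out:-; in:-
Tick 5: [PARSE:P4(v=1,ok=F), VALIDATE:-, TRANSFORM:P3(v=90,ok=T), EMIT:P2(v=0,ok=F)] out:P1(v=0); in:P4
Tick 6: [PARSE:-, VALIDATE:P4(v=1,ok=F), TRANSFORM:-, EMIT:P3(v=90,ok=T)] out:P2(v=0); in:-
Tick 7: [PARSE:-, VALIDATE:-, TRANSFORM:P4(v=0,ok=F), EMIT:-] out:P3(v=90); in:-
Tick 8: [PARSE:-, VALIDATE:-, TRANSFORM:-, EMIT:P4(v=0,ok=F)] out:-; in:-
Tick 9: [PARSE:-, VALIDATE:-, TRANSFORM:-, EMIT:-] out:P4(v=0); in:-
P4: arrives tick 5, valid=False (id=4, id%3=1), emit tick 9, final value 0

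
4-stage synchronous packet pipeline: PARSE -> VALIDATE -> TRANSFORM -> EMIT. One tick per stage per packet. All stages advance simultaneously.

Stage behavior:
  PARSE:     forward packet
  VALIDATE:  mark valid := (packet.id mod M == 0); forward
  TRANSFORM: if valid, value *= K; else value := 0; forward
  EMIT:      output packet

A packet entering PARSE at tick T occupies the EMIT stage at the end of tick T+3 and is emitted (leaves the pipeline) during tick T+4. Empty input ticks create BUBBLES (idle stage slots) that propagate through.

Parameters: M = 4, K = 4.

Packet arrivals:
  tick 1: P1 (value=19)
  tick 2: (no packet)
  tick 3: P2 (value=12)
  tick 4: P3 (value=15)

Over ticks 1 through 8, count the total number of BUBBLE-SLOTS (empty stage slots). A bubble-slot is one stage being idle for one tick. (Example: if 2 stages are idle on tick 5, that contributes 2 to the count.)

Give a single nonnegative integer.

Answer: 20

Derivation:
Tick 1: [PARSE:P1(v=19,ok=F), VALIDATE:-, TRANSFORM:-, EMIT:-] out:-; bubbles=3
Tick 2: [PARSE:-, VALIDATE:P1(v=19,ok=F), TRANSFORM:-, EMIT:-] out:-; bubbles=3
Tick 3: [PARSE:P2(v=12,ok=F), VALIDATE:-, TRANSFORM:P1(v=0,ok=F), EMIT:-] out:-; bubbles=2
Tick 4: [PARSE:P3(v=15,ok=F), VALIDATE:P2(v=12,ok=F), TRANSFORM:-, EMIT:P1(v=0,ok=F)] out:-; bubbles=1
Tick 5: [PARSE:-, VALIDATE:P3(v=15,ok=F), TRANSFORM:P2(v=0,ok=F), EMIT:-] out:P1(v=0); bubbles=2
Tick 6: [PARSE:-, VALIDATE:-, TRANSFORM:P3(v=0,ok=F), EMIT:P2(v=0,ok=F)] out:-; bubbles=2
Tick 7: [PARSE:-, VALIDATE:-, TRANSFORM:-, EMIT:P3(v=0,ok=F)] out:P2(v=0); bubbles=3
Tick 8: [PARSE:-, VALIDATE:-, TRANSFORM:-, EMIT:-] out:P3(v=0); bubbles=4
Total bubble-slots: 20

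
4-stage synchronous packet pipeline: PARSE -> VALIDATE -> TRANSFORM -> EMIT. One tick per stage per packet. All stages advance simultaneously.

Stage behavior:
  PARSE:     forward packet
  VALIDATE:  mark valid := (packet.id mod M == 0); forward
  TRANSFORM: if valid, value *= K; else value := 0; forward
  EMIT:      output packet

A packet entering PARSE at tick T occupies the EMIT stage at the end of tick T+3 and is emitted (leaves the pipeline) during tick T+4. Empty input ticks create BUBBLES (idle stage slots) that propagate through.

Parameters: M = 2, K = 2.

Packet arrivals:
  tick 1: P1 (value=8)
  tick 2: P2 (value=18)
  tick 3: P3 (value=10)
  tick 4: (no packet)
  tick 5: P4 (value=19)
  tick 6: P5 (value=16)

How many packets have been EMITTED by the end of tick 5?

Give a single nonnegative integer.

Answer: 1

Derivation:
Tick 1: [PARSE:P1(v=8,ok=F), VALIDATE:-, TRANSFORM:-, EMIT:-] out:-; in:P1
Tick 2: [PARSE:P2(v=18,ok=F), VALIDATE:P1(v=8,ok=F), TRANSFORM:-, EMIT:-] out:-; in:P2
Tick 3: [PARSE:P3(v=10,ok=F), VALIDATE:P2(v=18,ok=T), TRANSFORM:P1(v=0,ok=F), EMIT:-] out:-; in:P3
Tick 4: [PARSE:-, VALIDATE:P3(v=10,ok=F), TRANSFORM:P2(v=36,ok=T), EMIT:P1(v=0,ok=F)] out:-; in:-
Tick 5: [PARSE:P4(v=19,ok=F), VALIDATE:-, TRANSFORM:P3(v=0,ok=F), EMIT:P2(v=36,ok=T)] out:P1(v=0); in:P4
Emitted by tick 5: ['P1']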